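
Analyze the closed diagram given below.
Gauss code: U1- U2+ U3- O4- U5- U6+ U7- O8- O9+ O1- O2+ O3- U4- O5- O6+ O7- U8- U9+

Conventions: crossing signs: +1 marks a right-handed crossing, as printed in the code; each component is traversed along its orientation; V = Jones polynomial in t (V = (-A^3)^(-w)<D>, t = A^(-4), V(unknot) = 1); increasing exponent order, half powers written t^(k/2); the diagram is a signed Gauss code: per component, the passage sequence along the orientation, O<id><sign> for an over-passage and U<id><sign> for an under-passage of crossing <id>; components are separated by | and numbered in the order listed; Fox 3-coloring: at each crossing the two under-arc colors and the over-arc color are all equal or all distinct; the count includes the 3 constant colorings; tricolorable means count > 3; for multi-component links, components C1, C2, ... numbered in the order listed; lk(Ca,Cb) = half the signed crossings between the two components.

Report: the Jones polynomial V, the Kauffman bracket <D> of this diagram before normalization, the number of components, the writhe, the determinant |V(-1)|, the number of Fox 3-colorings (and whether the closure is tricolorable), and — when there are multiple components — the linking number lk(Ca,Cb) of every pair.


V = -t^-4 + t^-3 + t^-1
<D> = -A^-5 - A^3 + A^7 (w = -3)
1 component over 9 crossings, w = -3
9 Fox colorings among 3^9, |V(-1)| = 3: tricolorable
why: V spans 3 powers of t: at least 3 crossings in any diagram


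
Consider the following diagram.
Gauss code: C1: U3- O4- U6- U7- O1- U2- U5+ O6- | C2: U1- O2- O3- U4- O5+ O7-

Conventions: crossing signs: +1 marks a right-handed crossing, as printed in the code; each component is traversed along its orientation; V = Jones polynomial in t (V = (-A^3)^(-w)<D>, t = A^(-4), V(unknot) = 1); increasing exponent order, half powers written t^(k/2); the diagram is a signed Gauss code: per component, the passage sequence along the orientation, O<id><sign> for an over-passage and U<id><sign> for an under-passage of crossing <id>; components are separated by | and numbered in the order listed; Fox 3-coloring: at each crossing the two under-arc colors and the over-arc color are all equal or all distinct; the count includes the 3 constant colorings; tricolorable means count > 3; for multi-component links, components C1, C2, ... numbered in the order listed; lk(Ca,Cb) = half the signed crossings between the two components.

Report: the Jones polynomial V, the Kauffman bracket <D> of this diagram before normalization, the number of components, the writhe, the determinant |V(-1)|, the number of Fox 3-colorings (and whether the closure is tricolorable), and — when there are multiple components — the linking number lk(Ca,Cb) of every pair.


Jones polynomial: V(t) = -t^(-15/2) + 2t^(-13/2) - 2t^(-11/2) + 2t^(-9/2) - 3t^(-7/2) + t^(-5/2) - t^(-3/2)
<D> = A^-9 - A^-5 + 3A^-1 - 2A^3 + 2A^7 - 2A^11 + A^15; writhe -5
components 2, writhe -5 (7 crossings)
linking number lk(C1,C2) = -2
3-colorings: 9 of 3^7, det 12 — tricolorable
note: det 12 = |V(-1)|; divisible by 3, so tricolorable


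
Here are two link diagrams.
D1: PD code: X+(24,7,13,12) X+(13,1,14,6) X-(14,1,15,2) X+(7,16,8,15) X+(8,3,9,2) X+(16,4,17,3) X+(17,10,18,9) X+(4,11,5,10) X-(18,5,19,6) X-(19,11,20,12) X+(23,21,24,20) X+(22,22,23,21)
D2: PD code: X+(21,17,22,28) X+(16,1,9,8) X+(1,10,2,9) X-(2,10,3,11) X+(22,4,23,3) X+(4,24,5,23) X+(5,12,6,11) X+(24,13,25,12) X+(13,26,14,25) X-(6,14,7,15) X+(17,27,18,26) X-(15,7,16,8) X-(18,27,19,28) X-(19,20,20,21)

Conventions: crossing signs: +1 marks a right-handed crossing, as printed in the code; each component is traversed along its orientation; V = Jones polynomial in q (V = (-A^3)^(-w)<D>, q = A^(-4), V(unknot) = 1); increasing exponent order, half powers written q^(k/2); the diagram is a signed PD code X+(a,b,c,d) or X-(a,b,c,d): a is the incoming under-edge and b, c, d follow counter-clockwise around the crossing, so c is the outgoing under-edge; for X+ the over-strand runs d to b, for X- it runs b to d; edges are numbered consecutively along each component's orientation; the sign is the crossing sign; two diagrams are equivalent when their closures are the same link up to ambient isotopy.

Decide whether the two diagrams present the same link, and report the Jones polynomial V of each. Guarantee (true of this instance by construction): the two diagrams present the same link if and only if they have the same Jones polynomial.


equivalent: yes
D1 (bracket A^-2 + 2A^6 + A^14; 12 crossings at w = +6): V = q + 2q^3 + q^5
D2 (bracket A^-8 + 2 + A^8; 14 crossings at w = +4): V = q + 2q^3 + q^5
key observation: from 12 to 14 crossings by R-moves: one link, two diagrams


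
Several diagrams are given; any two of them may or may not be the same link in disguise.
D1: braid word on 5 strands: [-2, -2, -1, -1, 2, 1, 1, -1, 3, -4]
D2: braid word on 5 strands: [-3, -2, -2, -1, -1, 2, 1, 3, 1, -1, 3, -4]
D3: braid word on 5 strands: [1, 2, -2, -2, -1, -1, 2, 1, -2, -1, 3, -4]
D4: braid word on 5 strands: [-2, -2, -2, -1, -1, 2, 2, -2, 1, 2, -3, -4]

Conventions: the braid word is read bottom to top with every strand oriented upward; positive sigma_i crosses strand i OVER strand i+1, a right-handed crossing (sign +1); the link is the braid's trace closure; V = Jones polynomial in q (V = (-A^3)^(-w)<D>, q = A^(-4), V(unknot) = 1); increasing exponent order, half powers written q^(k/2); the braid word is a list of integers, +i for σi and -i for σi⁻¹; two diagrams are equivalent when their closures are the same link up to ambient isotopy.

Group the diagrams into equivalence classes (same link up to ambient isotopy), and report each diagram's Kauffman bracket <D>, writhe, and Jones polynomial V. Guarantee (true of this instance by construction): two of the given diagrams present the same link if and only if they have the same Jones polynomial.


grouping into links: {D1, D2, D3, D4}
V(D1) = -q^-4 + q^-3 + q^-1  (w -2, c 10, <D> = A^-2 + A^6 - A^10)
V(D2) = -q^-4 + q^-3 + q^-1  (w -2, c 12, <D> = A^-2 + A^6 - A^10)
V(D3) = -q^-4 + q^-3 + q^-1  (w -2, c 12, <D> = A^-2 + A^6 - A^10)
V(D4) = -q^-4 + q^-3 + q^-1  (w -4, c 12, <D> = A^-8 + 1 - A^4)
why: one V(q) for all 4 diagrams — one class (guaranteed)


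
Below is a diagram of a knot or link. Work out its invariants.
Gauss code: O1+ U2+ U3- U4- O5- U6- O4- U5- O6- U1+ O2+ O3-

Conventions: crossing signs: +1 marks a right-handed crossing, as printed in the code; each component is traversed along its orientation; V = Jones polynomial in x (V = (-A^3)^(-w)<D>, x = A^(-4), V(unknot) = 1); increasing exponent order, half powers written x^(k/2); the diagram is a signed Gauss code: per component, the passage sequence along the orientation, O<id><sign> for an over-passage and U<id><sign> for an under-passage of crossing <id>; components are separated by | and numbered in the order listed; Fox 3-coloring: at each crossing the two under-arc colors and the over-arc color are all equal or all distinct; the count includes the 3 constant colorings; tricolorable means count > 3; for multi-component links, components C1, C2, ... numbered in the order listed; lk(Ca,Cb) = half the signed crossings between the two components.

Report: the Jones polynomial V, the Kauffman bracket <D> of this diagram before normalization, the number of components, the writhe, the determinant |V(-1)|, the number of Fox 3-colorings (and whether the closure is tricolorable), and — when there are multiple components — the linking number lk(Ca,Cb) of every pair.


Jones polynomial: V(x) = -x^-4 + x^-3 + x^-1
<D> = A^-2 + A^6 - A^10; writhe -2
components 1, writhe -2 (6 crossings)
3-colorings: 9 of 3^6, det 3 — tricolorable
note: det 3 = |V(-1)|; divisible by 3, so tricolorable


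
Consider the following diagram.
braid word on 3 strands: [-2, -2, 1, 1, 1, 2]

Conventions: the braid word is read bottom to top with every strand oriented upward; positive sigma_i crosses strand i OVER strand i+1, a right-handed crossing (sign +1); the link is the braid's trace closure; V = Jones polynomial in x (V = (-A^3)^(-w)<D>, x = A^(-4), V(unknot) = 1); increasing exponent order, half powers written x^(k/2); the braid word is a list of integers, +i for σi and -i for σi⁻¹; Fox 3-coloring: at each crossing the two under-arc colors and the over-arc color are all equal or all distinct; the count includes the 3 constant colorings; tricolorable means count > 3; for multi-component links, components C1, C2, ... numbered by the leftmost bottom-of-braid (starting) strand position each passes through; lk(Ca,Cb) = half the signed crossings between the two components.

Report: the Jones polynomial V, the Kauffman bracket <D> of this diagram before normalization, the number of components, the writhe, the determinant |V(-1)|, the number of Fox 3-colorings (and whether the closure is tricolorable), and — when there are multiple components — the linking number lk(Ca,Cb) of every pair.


Jones polynomial: V(x) = x + x^3 - x^4
<D> = -A^-10 + A^-6 + A^2; writhe +2
components 1, writhe +2 (6 crossings)
3-colorings: 9 of 3^6, det 3 — tricolorable
note: det 3 = |V(-1)|; divisible by 3, so tricolorable


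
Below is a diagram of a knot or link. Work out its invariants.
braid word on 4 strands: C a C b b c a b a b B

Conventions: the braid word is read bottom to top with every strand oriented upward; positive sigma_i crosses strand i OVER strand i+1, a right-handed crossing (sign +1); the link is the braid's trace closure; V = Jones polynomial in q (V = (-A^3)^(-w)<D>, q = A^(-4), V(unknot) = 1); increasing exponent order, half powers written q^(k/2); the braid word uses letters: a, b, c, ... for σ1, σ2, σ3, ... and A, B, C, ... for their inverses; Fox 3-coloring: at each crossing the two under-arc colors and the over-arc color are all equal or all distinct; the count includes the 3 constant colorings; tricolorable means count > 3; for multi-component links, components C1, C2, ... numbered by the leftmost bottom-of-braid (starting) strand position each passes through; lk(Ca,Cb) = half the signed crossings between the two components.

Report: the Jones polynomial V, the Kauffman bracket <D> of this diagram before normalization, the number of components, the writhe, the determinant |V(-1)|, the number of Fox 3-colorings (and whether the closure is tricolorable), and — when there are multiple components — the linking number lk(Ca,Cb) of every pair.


V = q - q^2 + 2q^3 - q^4 + q^5 - q^6
<D> = A^-9 - A^-5 + A^-1 - 2A^3 + A^7 - A^11 (w = +5)
1 component over 11 crossings, w = +5
3 Fox colorings among 3^11, |V(-1)| = 7: not tricolorable
why: det 7 = |V(-1)|; not divisible by 3, so not tricolorable


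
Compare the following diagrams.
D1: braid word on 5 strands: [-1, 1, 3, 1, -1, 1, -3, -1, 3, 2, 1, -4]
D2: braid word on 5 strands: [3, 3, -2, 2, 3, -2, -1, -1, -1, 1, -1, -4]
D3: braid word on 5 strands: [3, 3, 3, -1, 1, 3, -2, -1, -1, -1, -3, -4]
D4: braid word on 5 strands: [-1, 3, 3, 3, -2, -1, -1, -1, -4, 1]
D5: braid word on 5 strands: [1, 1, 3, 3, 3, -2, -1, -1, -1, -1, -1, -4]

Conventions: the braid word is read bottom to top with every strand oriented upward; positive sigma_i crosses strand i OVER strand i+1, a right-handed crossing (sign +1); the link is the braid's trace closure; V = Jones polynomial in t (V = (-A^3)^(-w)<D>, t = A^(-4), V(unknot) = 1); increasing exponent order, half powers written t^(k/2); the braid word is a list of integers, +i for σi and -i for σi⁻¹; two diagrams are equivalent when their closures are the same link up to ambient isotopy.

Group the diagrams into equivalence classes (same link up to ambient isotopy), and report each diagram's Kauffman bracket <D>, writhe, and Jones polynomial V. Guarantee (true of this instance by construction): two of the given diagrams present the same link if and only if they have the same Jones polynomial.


equivalence classes: {D1} | {D2, D3, D4, D5}
D1 (bracket A^6; 12 crossings at w = +2): V = 1
D2 (bracket -A^-18 + A^-14 - A^-10 + 3A^-6 - A^-2 + A^2 - A^6; 12 crossings at w = -2): V = -t^-3 + t^-2 - t^-1 + 3 - t + t^2 - t^3
V(D3) = -t^-3 + t^-2 - t^-1 + 3 - t + t^2 - t^3  [12 crossings, <D> = -A^-18 + A^-14 - A^-10 + 3A^-6 - A^-2 + A^2 - A^6, w = -2]
V(D4) = -t^-3 + t^-2 - t^-1 + 3 - t + t^2 - t^3  (w -2, c 10, <D> = -A^-18 + A^-14 - A^-10 + 3A^-6 - A^-2 + A^2 - A^6)
V(D5) = -t^-3 + t^-2 - t^-1 + 3 - t + t^2 - t^3  (w -2, c 12, <D> = -A^-18 + A^-14 - A^-10 + 3A^-6 - A^-2 + A^2 - A^6)
key observation: comparing 5 Jones polynomials yields 2 groups


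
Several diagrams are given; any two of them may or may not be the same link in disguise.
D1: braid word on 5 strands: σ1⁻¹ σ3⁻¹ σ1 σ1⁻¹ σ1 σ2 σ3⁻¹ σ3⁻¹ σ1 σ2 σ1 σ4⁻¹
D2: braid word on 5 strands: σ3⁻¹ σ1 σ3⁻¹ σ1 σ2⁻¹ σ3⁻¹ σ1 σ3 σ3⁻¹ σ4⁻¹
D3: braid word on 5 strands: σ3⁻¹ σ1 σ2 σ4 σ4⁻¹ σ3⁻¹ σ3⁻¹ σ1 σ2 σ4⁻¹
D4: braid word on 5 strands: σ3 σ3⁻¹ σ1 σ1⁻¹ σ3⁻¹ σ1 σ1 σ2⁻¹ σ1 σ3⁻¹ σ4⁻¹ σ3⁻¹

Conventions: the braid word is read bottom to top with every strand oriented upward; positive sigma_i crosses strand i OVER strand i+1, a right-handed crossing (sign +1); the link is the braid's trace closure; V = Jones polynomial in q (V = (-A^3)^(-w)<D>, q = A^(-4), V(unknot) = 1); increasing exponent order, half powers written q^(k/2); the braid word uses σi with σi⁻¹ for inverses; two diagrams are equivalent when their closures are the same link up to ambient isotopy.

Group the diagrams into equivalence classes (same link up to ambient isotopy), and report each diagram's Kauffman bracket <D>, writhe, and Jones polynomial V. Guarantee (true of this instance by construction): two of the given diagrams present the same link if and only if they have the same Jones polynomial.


classes: {D1, D3} | {D2, D4}
V(D1) = -q^-3 + 2q^-2 - 2q^-1 + 3 - 2q + 2q^2 - q^3  [12 crossings, <D> = -A^-12 + 2A^-8 - 2A^-4 + 3 - 2A^4 + 2A^8 - A^12, w = 0]
V(D2) = -q^-3 + q^-2 - q^-1 + 3 - q + q^2 - q^3  (w -2, c 10, <D> = -A^-18 + A^-14 - A^-10 + 3A^-6 - A^-2 + A^2 - A^6)
D3 (bracket -A^-12 + 2A^-8 - 2A^-4 + 3 - 2A^4 + 2A^8 - A^12; 10 crossings at w = 0): V = -q^-3 + 2q^-2 - 2q^-1 + 3 - 2q + 2q^2 - q^3
V(D4) = -q^-3 + q^-2 - q^-1 + 3 - q + q^2 - q^3  (w -2, c 12, <D> = -A^-18 + A^-14 - A^-10 + 3A^-6 - A^-2 + A^2 - A^6)
note: comparing 4 Jones polynomials yields 2 groups


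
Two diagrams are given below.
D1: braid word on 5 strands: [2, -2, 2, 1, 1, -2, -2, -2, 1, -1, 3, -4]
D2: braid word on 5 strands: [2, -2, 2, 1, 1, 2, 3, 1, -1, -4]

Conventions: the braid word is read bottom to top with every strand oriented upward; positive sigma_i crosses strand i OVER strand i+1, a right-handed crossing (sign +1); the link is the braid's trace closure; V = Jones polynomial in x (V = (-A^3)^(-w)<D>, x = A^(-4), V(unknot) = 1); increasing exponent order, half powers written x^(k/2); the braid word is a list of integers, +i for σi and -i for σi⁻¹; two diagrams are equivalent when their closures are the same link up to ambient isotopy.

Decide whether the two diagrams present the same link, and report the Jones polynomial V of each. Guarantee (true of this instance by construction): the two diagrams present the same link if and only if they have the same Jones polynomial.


equivalent: no
V(D1) = x^-2 + 2 + x^2  (w 0, c 12, <D> = A^-8 + 2 + A^8)
D2 (bracket A^-8 + 2 + A^8; 10 crossings at w = +4): V = x + 2x^3 + x^5
why: 2 classes among 2 diagrams; unequal V(x) rules out equality


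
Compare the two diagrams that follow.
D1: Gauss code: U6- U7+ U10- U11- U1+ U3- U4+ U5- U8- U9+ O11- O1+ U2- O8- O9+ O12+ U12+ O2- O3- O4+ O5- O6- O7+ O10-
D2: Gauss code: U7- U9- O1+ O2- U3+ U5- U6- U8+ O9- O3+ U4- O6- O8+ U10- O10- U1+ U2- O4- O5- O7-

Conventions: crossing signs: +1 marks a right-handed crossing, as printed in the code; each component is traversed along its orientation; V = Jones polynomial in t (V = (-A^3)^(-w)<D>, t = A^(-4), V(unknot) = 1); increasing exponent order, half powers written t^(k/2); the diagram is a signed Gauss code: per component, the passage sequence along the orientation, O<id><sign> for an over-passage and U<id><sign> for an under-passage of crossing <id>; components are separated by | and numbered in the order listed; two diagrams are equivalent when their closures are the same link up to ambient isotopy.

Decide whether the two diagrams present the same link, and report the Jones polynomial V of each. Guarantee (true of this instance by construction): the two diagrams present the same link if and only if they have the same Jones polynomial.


equivalent: yes
V(D1) = 1  (w -2, c 12, <D> = A^-6)
V(D2) = 1  [10 crossings, <D> = A^-12, w = -4]
key observation: Reidemeister moves carry D1 (12 crossings) to D2 (10)


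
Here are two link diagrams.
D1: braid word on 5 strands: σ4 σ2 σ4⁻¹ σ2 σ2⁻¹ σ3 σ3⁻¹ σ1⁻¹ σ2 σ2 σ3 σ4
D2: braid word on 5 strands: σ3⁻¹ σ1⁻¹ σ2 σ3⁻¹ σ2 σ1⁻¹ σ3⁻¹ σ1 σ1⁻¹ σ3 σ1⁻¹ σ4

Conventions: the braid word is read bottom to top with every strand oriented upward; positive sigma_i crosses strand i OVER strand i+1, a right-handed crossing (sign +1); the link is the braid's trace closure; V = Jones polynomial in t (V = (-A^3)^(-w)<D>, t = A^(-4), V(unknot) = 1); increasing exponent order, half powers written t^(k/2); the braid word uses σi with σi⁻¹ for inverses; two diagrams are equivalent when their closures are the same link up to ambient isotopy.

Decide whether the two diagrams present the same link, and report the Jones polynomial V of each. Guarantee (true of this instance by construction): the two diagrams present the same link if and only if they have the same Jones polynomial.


equivalent: no
D1 (bracket -A^-4 + 1 + A^8; 12 crossings at w = +4): V = t + t^3 - t^4
V(D2) = -t^-6 + 2t^-5 - 2t^-4 + 3t^-3 - 3t^-2 + 2t^-1 - 1 + t  (w -2, c 12, <D> = A^-10 - A^-6 + 2A^-2 - 3A^2 + 3A^6 - 2A^10 + 2A^14 - A^18)
key observation: 2 values of V(t) split the 2 diagrams


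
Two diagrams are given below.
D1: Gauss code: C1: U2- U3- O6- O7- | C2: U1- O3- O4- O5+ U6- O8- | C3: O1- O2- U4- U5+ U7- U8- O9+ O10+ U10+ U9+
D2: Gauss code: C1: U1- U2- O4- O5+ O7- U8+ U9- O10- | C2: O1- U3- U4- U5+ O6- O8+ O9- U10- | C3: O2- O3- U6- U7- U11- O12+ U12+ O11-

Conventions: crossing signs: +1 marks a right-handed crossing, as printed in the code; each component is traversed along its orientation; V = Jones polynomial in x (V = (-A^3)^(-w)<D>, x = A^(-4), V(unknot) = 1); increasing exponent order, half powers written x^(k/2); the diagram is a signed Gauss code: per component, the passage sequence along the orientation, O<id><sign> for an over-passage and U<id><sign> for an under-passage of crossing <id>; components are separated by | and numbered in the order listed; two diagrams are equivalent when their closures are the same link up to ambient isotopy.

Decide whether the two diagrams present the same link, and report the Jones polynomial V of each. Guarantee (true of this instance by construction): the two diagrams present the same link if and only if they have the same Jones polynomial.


equivalent: yes
D1 (bracket A^-4 + A^4 + 2A^12; 10 crossings at w = -4): V = 2x^-6 + x^-4 + x^-2
D2 (bracket A^-10 + A^-2 + 2A^6; 12 crossings at w = -6): V = 2x^-6 + x^-4 + x^-2
key observation: Reidemeister moves carry D1 (10 crossings) to D2 (12)


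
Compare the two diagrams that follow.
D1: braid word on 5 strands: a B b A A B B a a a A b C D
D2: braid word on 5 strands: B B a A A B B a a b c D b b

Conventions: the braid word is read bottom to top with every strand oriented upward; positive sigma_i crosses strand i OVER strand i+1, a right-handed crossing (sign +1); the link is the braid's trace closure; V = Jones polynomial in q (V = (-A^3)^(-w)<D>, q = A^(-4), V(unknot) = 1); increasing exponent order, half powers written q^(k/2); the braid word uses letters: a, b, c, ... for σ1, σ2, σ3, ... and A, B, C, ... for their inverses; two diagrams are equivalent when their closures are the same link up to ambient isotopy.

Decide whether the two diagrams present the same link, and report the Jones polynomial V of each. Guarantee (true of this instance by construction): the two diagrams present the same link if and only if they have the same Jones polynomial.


equivalent: yes
D1 (bracket A^-14 - A^-10 + A^-6 - A^-2 + A^2; 14 crossings at w = -2): V = q^-2 - q^-1 + 1 - q + q^2
V(D2) = q^-2 - q^-1 + 1 - q + q^2  [14 crossings, <D> = A^-8 - A^-4 + 1 - A^4 + A^8, w = 0]
observation: all 2 diagrams share one V(q), hence one class


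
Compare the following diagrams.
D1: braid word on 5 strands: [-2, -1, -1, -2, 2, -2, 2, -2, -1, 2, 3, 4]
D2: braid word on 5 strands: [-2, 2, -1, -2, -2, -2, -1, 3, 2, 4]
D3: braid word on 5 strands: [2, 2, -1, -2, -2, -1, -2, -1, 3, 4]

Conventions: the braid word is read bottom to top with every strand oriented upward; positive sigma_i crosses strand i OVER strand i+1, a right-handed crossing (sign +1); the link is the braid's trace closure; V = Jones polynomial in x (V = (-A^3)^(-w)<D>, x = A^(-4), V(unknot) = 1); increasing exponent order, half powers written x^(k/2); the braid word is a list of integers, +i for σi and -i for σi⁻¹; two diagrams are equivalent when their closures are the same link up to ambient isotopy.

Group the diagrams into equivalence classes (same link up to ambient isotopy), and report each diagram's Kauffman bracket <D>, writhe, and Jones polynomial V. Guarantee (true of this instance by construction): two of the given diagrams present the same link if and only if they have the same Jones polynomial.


grouping into links: {D1} | {D2, D3}
V(D1) = -x^-4 + x^-3 + x^-1  (w -2, c 12, <D> = A^-2 + A^6 - A^10)
V(D2) = -x^-6 + x^-5 - x^-4 + 2x^-3 - x^-2 + x^-1  [10 crossings, <D> = A^-2 - A^2 + 2A^6 - A^10 + A^14 - A^18, w = -2]
D3 (bracket A^-2 - A^2 + 2A^6 - A^10 + A^14 - A^18; 10 crossings at w = -2): V = -x^-6 + x^-5 - x^-4 + 2x^-3 - x^-2 + x^-1
why: comparing 3 Jones polynomials yields 2 groups


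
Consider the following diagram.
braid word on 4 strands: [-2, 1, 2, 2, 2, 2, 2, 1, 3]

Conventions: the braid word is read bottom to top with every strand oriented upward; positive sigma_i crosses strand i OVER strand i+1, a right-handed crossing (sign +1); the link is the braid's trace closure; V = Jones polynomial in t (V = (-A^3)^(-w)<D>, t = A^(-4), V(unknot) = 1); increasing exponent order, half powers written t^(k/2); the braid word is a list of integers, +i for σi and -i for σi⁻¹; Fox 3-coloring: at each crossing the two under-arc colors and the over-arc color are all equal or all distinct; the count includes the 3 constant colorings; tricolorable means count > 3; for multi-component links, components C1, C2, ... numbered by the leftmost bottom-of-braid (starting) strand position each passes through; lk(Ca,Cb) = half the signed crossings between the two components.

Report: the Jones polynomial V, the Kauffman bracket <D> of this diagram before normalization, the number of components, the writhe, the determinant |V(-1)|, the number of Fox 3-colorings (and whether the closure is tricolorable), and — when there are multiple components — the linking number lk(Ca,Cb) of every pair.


V = t^2 - t^3 + 2t^4 - 2t^5 + 3t^6 - 2t^7 + t^8 - t^9
<D> = A^-15 - A^-11 + 2A^-7 - 3A^-3 + 2A - 2A^5 + A^9 - A^13 (w = +7)
1 component over 9 crossings, w = +7
3 Fox colorings among 3^9, |V(-1)| = 13: not tricolorable
why: |V(-1)| = 13: so not tricolorable, since 3 does not divide 13


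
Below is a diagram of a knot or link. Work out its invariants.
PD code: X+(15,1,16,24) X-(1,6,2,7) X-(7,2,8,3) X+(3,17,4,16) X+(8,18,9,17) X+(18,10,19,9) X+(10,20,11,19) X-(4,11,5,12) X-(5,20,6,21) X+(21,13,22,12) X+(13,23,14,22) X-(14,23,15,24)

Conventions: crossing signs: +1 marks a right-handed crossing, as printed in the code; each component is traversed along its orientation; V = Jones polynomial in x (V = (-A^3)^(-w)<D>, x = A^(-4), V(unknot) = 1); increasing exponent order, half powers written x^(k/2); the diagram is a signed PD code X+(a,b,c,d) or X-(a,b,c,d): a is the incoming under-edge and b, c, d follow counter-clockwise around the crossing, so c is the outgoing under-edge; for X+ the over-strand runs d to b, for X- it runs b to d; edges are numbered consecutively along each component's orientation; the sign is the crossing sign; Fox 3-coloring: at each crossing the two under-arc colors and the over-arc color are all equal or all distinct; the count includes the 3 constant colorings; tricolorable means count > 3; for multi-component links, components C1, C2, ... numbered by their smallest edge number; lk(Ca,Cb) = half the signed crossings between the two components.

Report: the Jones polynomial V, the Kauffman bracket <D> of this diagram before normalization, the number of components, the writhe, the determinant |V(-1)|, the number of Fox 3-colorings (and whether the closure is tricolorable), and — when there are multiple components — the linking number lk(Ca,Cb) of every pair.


V(x) = -x^-2 + x^-1 - 1 + 3x - 2x^2 + 3x^3 - 2x^4 + x^5 - x^6
bracket: -A^-18 + A^-14 - 2A^-10 + 3A^-6 - 2A^-2 + 3A^2 - A^6 + A^10 - A^14, w = +2
1 component, writhe +2, over 12 crossings
det 15, colorings 9 of 3^12 — tricolorable
observation: |V(-1)| = 15: so tricolorable, since 3 divides 15


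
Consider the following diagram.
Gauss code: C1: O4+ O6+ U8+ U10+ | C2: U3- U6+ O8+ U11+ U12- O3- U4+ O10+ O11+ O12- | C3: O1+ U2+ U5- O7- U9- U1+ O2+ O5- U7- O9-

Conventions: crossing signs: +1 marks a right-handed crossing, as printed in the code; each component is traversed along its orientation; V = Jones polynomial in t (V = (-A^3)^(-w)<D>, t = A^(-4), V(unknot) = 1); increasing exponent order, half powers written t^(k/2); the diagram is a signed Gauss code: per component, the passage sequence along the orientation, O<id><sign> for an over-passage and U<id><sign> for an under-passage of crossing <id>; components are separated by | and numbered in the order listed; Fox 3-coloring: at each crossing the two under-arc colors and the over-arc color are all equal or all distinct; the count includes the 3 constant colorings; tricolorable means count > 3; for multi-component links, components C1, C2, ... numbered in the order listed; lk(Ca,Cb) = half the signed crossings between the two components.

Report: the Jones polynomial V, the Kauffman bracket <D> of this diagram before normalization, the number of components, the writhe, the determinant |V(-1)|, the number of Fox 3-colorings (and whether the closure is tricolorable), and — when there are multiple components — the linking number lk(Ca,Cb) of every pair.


Jones polynomial: V(t) = 1 + t^3 + t^4 + t^5
<D> = A^-14 + A^-10 + A^-6 + A^6; writhe +2
components 3, writhe +2 (12 crossings)
linking number lk(C1,C2) = +2
lk(C1,C3): 0
lk(C2,C3) = 0
3-colorings: 9 of 3^12, det 0 — tricolorable
note: summing lk over 3 pairs gives +2


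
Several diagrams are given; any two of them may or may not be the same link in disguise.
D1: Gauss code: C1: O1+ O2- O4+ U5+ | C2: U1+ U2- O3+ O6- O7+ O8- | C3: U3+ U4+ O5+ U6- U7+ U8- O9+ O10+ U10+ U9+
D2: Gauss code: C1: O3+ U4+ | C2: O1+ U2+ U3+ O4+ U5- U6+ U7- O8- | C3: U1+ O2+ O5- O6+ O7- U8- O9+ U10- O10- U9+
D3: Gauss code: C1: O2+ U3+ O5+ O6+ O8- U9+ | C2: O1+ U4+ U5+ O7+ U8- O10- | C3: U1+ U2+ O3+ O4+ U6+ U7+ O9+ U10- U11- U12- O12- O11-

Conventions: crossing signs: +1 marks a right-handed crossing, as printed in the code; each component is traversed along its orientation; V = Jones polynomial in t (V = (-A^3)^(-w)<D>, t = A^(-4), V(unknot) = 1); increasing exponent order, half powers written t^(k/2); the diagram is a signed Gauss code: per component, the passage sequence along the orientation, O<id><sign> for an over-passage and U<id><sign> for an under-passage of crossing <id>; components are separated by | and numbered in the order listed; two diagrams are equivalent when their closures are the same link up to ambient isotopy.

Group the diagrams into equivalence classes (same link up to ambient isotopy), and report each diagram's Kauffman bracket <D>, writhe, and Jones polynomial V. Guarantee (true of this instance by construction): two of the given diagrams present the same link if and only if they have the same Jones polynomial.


classes: {D1, D2} | {D3}
V(D1) = 1 + t + t^2 + t^3  [10 crossings, <D> = 1 + A^4 + A^8 + A^12, w = +4]
D2 (bracket A^-6 + A^-2 + A^2 + A^6; 10 crossings at w = +2): V = 1 + t + t^2 + t^3
D3 (bracket A^-20 - A^-16 + 2A^-12 - A^-8 + 2A^-4 + A^4; 12 crossings at w = +4): V = t^2 + 2t^4 - t^5 + 2t^6 - t^7 + t^8
note: comparing 3 Jones polynomials yields 2 groups


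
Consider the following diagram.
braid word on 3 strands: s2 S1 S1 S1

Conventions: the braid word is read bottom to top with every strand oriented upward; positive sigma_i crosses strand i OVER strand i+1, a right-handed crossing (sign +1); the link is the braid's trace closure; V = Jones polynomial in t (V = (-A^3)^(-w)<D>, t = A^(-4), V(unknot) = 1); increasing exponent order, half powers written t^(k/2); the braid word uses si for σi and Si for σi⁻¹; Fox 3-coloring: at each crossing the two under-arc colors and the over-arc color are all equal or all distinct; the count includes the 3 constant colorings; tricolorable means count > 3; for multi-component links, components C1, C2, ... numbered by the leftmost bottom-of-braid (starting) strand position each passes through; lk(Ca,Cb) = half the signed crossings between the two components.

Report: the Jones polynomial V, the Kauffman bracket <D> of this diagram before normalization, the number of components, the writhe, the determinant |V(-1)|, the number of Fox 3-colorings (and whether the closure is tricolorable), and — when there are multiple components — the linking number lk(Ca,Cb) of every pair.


Jones polynomial: V(t) = -t^-4 + t^-3 + t^-1
<D> = A^-2 + A^6 - A^10; writhe -2
components 1, writhe -2 (4 crossings)
3-colorings: 9 of 3^4, det 3 — tricolorable
note: det 3 = |V(-1)|; divisible by 3, so tricolorable


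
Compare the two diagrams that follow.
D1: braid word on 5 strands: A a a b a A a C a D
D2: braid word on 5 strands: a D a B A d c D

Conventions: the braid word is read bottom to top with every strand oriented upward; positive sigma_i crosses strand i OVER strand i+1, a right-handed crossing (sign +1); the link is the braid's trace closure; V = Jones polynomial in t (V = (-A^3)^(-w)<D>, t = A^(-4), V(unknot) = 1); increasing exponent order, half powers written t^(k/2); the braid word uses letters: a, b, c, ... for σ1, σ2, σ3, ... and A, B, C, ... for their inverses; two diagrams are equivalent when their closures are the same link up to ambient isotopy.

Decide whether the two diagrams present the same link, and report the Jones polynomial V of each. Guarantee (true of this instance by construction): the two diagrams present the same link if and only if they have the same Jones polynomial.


equivalent: no
D1 (bracket -A^-10 + A^-6 + A^2; 10 crossings at w = +2): V = t + t^3 - t^4
D2 (bracket 1; 8 crossings at w = 0): V = 1
key observation: V(t) takes 2 values over 2 diagrams, fixing the grouping


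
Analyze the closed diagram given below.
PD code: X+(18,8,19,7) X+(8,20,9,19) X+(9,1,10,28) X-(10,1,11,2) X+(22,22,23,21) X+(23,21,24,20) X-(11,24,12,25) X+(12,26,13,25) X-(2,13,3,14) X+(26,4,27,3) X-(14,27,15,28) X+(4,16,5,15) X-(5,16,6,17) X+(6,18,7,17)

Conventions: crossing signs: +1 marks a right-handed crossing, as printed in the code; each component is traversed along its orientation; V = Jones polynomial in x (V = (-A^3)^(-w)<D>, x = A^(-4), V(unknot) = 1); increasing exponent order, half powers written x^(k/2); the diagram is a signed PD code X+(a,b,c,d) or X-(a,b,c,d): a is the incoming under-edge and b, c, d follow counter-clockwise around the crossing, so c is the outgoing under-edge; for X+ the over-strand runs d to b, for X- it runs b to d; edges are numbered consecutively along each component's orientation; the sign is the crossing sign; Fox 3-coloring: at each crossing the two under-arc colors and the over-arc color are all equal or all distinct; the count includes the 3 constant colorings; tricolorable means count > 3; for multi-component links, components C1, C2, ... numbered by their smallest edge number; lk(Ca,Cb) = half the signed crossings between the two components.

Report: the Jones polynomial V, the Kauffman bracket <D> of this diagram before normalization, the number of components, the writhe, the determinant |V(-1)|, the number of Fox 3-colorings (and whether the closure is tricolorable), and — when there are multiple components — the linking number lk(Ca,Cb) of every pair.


Jones polynomial: V(x) = x^-1 - 1 + 2x - 2x^2 + 2x^3 - 2x^4 + x^5
<D> = A^-8 - 2A^-4 + 2 - 2A^4 + 2A^8 - A^12 + A^16; writhe +4
components 1, writhe +4 (14 crossings)
3-colorings: 3 of 3^14, det 11 — not tricolorable
note: V spans 6 powers of x: at least 6 crossings in any diagram


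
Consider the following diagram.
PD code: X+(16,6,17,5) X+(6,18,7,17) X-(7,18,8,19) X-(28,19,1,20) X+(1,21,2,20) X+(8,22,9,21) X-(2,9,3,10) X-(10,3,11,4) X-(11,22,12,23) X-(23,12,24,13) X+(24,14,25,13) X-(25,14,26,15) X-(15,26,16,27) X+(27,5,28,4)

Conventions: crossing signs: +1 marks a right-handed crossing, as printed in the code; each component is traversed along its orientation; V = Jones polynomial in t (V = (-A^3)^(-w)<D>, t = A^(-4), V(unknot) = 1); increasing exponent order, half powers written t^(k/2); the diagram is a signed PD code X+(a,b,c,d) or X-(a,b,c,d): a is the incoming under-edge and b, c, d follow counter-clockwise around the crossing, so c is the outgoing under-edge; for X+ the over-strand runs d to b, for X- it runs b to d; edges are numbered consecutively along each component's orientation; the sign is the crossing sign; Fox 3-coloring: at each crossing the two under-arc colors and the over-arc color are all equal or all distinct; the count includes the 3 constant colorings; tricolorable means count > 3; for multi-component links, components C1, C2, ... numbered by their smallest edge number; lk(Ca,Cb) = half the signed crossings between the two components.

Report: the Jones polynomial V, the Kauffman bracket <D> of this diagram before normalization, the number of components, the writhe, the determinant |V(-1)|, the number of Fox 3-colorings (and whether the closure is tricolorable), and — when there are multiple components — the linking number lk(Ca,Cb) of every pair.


Jones polynomial: V(t) = t^-5 - 2t^-4 + 2t^-3 - 2t^-2 + 2t^-1 - 1 + t
<D> = A^-10 - A^-6 + 2A^-2 - 2A^2 + 2A^6 - 2A^10 + A^14; writhe -2
components 1, writhe -2 (14 crossings)
3-colorings: 3 of 3^14, det 11 — not tricolorable
note: the span of V is 6, forcing >= 6 crossings in any diagram


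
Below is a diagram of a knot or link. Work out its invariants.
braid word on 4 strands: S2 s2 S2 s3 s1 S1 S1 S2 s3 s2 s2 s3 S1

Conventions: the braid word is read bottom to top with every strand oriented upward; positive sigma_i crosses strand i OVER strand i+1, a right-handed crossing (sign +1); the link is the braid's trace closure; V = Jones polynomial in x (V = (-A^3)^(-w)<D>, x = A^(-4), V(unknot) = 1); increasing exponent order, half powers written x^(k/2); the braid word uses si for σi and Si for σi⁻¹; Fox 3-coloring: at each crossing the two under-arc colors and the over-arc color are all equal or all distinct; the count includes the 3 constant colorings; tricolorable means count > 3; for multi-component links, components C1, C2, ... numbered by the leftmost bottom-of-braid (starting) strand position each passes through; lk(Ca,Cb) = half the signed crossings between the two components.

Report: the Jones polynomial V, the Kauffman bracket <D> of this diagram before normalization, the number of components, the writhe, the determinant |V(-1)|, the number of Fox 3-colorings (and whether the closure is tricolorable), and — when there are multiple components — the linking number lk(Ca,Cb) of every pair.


V(x) = -x^-1 + 2 - x + 2x^2 - x^3 + x^4 - x^5
bracket: A^-17 - A^-13 + A^-9 - 2A^-5 + A^-1 - 2A^3 + A^7, w = +1
1 component, writhe +1, over 13 crossings
det 9, colorings 9 of 3^13 — tricolorable
observation: free reduction leaves σ2⁻¹ σ3 σ1⁻¹ σ2⁻¹ σ3 σ2 σ2 σ3 σ1⁻¹ of the original 13 letters


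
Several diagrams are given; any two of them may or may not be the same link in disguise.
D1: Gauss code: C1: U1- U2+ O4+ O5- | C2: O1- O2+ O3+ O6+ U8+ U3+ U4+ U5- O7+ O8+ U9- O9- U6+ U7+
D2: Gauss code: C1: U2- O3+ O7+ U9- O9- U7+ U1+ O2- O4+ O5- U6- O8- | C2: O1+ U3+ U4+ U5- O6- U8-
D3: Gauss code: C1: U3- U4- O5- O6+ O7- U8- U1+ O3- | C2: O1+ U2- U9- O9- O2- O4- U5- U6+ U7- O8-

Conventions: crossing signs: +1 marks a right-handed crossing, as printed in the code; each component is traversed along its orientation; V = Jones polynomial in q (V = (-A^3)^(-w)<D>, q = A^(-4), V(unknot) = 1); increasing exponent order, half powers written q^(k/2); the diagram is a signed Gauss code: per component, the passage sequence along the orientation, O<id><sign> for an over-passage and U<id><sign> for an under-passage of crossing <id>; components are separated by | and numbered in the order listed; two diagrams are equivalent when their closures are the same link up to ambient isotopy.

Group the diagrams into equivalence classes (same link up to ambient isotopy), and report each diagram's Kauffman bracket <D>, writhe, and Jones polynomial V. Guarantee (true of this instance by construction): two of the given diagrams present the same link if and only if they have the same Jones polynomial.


equivalence classes: {D1} | {D2} | {D3}
D1 (bracket -A^-9 + A^-1 + A^3 + A^7; 9 crossings at w = +3): V = -q^(1/2) - q^(3/2) - q^(5/2) + q^(9/2)
D2 (bracket A^-9 - A^-5 + 2A^-1 - A^3 + 2A^7 - A^11; 9 crossings at w = -1): V = q^(-7/2) - 2q^(-5/2) + q^(-3/2) - 2q^(-1/2) + q^(1/2) - q^(3/2)
V(D3) = -q^(-5/2) - q^(-1/2)  [9 crossings, <D> = A^-13 + A^-5, w = -5]
key observation: V(q) takes 3 values over 3 diagrams, fixing the grouping


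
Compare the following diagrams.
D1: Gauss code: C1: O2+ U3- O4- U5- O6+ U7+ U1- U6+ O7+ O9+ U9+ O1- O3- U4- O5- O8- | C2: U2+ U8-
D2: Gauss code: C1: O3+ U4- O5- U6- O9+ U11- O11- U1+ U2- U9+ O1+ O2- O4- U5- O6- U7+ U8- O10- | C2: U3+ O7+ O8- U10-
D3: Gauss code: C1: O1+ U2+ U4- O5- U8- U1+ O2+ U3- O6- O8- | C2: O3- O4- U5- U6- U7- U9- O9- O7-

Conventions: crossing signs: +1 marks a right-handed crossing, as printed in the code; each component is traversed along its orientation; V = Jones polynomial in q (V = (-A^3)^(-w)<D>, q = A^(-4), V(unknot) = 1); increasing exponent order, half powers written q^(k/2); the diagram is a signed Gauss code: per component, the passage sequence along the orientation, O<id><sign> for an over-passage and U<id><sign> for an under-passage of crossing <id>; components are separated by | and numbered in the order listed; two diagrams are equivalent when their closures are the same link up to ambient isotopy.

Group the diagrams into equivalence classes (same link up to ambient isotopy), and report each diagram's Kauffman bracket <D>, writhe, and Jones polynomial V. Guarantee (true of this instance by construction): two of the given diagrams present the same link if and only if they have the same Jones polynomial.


equivalence classes: {D1, D2} | {D3}
D1 (bracket A^-1 + A^3 + A^7 - A^15; 9 crossings at w = -1): V = q^(-9/2) - q^(-5/2) - q^(-3/2) - q^(-1/2)
V(D2) = q^(-9/2) - q^(-5/2) - q^(-3/2) - q^(-1/2)  (w -3, c 11, <D> = A^-7 + A^-3 + A - A^9)
V(D3) = -q^(-9/2) - q^(-5/2) + q^(-3/2) - q^(-1/2)  (w -5, c 9, <D> = A^-13 - A^-9 + A^-5 + A^3)
observation: 2 values of V(q) split the 3 diagrams


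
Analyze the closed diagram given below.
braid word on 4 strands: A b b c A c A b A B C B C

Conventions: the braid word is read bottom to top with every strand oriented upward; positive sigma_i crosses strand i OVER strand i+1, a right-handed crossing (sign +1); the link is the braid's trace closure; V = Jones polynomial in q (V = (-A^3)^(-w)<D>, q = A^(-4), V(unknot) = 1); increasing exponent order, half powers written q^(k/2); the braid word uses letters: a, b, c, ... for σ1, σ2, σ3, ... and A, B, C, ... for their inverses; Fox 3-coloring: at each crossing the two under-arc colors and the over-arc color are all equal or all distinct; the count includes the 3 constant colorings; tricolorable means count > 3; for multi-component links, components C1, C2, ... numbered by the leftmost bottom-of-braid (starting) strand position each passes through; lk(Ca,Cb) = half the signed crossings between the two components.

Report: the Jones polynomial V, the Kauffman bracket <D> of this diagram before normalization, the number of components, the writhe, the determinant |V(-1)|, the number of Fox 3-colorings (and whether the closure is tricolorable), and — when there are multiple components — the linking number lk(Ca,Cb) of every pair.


Jones polynomial: V(q) = -q^-6 + 2q^-5 - 3q^-4 + 4q^-3 - 4q^-2 + 4q^-1 - 2 + 2q - q^2
<D> = A^-17 - 2A^-13 + 2A^-9 - 4A^-5 + 4A^-1 - 4A^3 + 3A^7 - 2A^11 + A^15; writhe -3
components 1, writhe -3 (13 crossings)
3-colorings: 3 of 3^13, det 23 — not tricolorable
note: |V(-1)| = 23: so not tricolorable, since 3 does not divide 23
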